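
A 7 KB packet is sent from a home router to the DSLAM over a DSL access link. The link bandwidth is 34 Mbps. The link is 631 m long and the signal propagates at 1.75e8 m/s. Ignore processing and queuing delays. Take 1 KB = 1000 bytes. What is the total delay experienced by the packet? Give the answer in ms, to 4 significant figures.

1.651 ms

L = 56000 bits.
Transmission delay = L/R = 56000 / 34000000 = 1.64706 ms.
Propagation delay = d/s = 631 m / 175000000 m/s = 0.00360571 ms.
Total = 1.651 ms.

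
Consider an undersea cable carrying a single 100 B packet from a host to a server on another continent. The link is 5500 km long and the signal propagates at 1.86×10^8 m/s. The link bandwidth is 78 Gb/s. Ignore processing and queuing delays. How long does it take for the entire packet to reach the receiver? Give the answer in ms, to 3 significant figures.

L = 100 × 8 = 800 bits.
Transmission delay = L/R = 800 / 78000000000 = 1.02564e-05 ms.
Propagation delay = d/s = 5500000 m / 186000000 m/s = 29.5699 ms.
Total = 29.6 ms.

29.6 ms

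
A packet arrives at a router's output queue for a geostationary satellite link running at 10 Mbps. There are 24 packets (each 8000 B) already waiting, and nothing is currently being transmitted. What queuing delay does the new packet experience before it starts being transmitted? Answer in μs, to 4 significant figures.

153600 μs

Each queued packet: L/R = 64000/10000000 = 6400 μs.
24 queued → 153600 μs.
Queuing delay = 153600 μs.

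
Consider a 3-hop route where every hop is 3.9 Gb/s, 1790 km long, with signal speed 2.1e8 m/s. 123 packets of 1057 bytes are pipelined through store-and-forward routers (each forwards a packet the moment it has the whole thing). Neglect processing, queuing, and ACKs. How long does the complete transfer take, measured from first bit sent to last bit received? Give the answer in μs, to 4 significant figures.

Per-hop transmission t_tx = L/R = 8456/3900000000 = 2.16821 μs.
Per-hop propagation t_prop = 1790000/210000000 = 8523.81 μs.
Pipeline fill: first packet needs 3·t_tx to clear all hops; remaining 122 packets each add one t_tx.
Total = (3+123-1)·t_tx + 3·t_prop = 125·2.16821 + 3·8523.81 = 25840 μs.

25840 μs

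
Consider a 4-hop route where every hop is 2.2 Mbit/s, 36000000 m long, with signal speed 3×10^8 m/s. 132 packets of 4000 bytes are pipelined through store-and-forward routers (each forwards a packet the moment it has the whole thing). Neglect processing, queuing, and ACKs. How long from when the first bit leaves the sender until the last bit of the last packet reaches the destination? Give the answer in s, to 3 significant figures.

Per-hop transmission t_tx = L/R = 32000/2200000 = 0.0145455 s.
Per-hop propagation t_prop = 36000000/300000000 = 0.12 s.
Pipeline fill: first packet needs 4·t_tx to clear all hops; remaining 131 packets each add one t_tx.
Total = (4+132-1)·t_tx + 4·t_prop = 135·0.0145455 + 4·0.12 = 2.44 s.

2.44 s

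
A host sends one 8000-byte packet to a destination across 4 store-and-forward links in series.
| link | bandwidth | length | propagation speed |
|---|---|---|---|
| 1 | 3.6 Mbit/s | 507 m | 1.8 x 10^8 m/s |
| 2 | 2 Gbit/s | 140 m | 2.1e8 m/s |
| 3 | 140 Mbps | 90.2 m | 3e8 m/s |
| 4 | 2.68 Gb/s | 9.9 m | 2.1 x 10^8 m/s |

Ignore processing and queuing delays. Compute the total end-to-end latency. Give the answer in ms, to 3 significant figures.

18.3 ms

L = 8000 × 8 = 64000 bits.
Transmission delays (L/R per hop): 17.7778, 0.032, 0.457143, 0.0238806 ms; sum = 18.2908 ms.
Propagation delays (d/s per hop): 0.00281667, 0.000666667, 0.000300667, 4.71429e-05 ms; sum = 0.00383114 ms.
End-to-end = 18.3 ms.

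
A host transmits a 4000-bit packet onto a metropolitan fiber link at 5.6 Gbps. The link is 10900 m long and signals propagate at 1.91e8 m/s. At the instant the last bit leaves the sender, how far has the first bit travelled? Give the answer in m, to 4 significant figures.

136.4 m

t_tx = L/R = 4000/5600000000 = 7.14286e-07 s.
Distance = s × t_tx = 191000000 × 7.14286e-07 = 136.4 m.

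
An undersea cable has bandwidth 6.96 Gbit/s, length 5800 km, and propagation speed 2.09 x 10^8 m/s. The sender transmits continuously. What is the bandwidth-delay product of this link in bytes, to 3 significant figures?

Propagation delay = 5800000 / 209000000 = 0.0277512 s.
BDP = R × t_prop = 6960000000 × 0.0277512 = 193148000 bits.
In bytes: 193148000/8 = 24100000 bytes.

24100000 bytes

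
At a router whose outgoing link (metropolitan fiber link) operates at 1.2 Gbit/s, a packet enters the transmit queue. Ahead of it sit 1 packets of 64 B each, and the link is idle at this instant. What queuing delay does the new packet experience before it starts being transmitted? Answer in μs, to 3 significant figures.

0.427 μs

Each queued packet: L/R = 512/1200000000 = 0.426667 μs.
1 queued → 0.426667 μs.
Queuing delay = 0.427 μs.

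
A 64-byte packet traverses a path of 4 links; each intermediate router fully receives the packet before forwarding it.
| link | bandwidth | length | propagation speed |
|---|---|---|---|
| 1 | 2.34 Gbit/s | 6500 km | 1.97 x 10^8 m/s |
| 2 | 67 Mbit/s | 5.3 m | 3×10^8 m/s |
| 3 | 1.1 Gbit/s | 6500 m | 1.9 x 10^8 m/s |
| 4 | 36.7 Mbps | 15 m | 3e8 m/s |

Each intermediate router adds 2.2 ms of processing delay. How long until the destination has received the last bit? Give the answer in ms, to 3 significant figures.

L = 64 × 8 = 512 bits.
Transmission delays (L/R per hop): 0.000218803, 0.00764179, 0.000465455, 0.013951 ms; sum = 0.022277 ms.
Propagation delays (d/s per hop): 32.9949, 1.76667e-05, 0.0342105, 5e-05 ms; sum = 33.0292 ms.
Processing at 3 router(s): 3 × 2.2 ms = 6.6 ms.
End-to-end = 39.7 ms.

39.7 ms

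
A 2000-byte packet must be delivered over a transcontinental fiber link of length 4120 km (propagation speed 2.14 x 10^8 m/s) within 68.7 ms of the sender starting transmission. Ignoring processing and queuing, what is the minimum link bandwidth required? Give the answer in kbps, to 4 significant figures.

L = 16000 bits.
Propagation delay = 4120000 / 214000000 = 19.2523 ms.
Transmission budget = 68.7 − 19.2523 = 49.4477 ms.
R ≥ L / t_tx = 16000 bits / 0.0494477 s = 323.6 kbps.

323.6 kbps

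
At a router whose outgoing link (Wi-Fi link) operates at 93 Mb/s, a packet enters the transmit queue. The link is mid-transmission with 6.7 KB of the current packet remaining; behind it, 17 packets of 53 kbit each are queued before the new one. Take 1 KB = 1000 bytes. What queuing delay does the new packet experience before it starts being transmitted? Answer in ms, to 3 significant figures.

10.3 ms

Each queued packet: L/R = 53000/93000000 = 0.569892 ms.
17 queued → 9.68817 ms.
Plus remaining 53600 bits of current packet: 0.576344 ms.
Queuing delay = 10.3 ms.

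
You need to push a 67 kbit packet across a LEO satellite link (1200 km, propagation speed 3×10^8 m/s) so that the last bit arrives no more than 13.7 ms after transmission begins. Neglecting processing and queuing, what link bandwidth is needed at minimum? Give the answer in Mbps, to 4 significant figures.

6.907 Mbps

Propagation delay = 1200000 / 300000000 = 4 ms.
Transmission budget = 13.7 − 4 = 9.7 ms.
R ≥ L / t_tx = 67000 bits / 0.0097 s = 6.907 Mbps.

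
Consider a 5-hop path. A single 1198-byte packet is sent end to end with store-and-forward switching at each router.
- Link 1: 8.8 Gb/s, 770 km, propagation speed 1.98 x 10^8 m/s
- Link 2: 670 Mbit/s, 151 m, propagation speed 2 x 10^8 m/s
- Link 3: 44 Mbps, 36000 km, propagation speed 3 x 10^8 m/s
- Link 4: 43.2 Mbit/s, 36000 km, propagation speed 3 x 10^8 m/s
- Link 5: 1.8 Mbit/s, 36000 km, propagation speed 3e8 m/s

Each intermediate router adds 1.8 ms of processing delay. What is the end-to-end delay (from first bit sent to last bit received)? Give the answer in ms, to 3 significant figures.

377 ms

L = 1198 × 8 = 9584 bits.
Transmission delays (L/R per hop): 0.00108909, 0.0143045, 0.217818, 0.221852, 5.32444 ms; sum = 5.77951 ms.
Propagation delays (d/s per hop): 3.88889, 0.000755, 120, 120, 120 ms; sum = 363.89 ms.
Processing at 4 router(s): 4 × 1.8 ms = 7.2 ms.
End-to-end = 377 ms.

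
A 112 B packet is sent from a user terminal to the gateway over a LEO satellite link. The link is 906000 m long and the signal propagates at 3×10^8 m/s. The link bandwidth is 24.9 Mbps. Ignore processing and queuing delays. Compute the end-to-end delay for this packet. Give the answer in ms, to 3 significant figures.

L = 112 × 8 = 896 bits.
Transmission delay = L/R = 896 / 24900000 = 0.0359839 ms.
Propagation delay = d/s = 906000 m / 300000000 m/s = 3.02 ms.
Total = 3.06 ms.

3.06 ms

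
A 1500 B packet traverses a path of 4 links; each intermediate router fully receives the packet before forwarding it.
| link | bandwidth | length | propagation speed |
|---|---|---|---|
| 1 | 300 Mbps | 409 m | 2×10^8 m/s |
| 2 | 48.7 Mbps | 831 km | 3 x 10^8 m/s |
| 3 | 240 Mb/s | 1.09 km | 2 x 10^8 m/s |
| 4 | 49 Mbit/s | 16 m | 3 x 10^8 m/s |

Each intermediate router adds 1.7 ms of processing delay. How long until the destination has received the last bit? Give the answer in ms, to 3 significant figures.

8.46 ms

L = 1500 × 8 = 12000 bits.
Transmission delays (L/R per hop): 0.04, 0.246407, 0.05, 0.244898 ms; sum = 0.581305 ms.
Propagation delays (d/s per hop): 0.002045, 2.77, 0.00545, 5.33333e-05 ms; sum = 2.77755 ms.
Processing at 3 router(s): 3 × 1.7 ms = 5.1 ms.
End-to-end = 8.46 ms.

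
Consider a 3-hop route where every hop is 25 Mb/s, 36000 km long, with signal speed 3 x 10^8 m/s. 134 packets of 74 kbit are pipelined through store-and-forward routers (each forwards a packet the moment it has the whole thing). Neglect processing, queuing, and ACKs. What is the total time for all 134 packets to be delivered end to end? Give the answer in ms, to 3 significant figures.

Per-hop transmission t_tx = L/R = 74000/25000000 = 2.96 ms.
Per-hop propagation t_prop = 36000000/300000000 = 120 ms.
Pipeline fill: first packet needs 3·t_tx to clear all hops; remaining 133 packets each add one t_tx.
Total = (3+134-1)·t_tx + 3·t_prop = 136·2.96 + 3·120 = 763 ms.

763 ms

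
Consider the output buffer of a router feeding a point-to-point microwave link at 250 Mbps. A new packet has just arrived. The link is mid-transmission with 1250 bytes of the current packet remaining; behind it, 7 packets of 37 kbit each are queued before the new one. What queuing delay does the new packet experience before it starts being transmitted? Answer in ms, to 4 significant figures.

1.076 ms

Each queued packet: L/R = 37000/250000000 = 0.148 ms.
7 queued → 1.036 ms.
Plus remaining 10000 bits of current packet: 0.04 ms.
Queuing delay = 1.076 ms.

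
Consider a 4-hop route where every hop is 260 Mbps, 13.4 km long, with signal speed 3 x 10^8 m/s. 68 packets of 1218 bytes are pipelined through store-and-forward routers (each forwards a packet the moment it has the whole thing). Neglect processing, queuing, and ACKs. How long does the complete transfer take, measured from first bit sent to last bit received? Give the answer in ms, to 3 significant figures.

2.84 ms

Per-hop transmission t_tx = L/R = 9744/260000000 = 0.0374769 ms.
Per-hop propagation t_prop = 13400/300000000 = 0.0446667 ms.
Pipeline fill: first packet needs 4·t_tx to clear all hops; remaining 67 packets each add one t_tx.
Total = (4+68-1)·t_tx + 4·t_prop = 71·0.0374769 + 4·0.0446667 = 2.84 ms.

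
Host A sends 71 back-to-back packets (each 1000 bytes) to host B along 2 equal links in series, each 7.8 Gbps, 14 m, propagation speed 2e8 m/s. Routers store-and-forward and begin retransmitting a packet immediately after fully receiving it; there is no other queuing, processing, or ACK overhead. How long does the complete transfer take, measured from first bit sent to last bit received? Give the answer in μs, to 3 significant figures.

74.0 μs

Per-hop transmission t_tx = L/R = 8000/7800000000 = 1.02564 μs.
Per-hop propagation t_prop = 14/200000000 = 0.07 μs.
Pipeline fill: first packet needs 2·t_tx to clear all hops; remaining 70 packets each add one t_tx.
Total = (2+71-1)·t_tx + 2·t_prop = 72·1.02564 + 2·0.07 = 74.0 μs.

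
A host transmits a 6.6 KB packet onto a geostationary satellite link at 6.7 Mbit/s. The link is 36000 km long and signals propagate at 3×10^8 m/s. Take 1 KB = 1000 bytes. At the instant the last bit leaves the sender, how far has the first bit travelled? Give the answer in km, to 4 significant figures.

2364 km

t_tx = L/R = 52800/6700000 = 0.0078806 s.
Distance = s × t_tx = 300000000 × 0.0078806 = 2364 km.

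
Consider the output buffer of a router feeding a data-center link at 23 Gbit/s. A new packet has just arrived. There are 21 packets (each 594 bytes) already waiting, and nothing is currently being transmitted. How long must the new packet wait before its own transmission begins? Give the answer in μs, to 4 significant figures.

Each queued packet: L/R = 4752/23000000000 = 0.206609 μs.
21 queued → 4.33878 μs.
Queuing delay = 4.339 μs.

4.339 μs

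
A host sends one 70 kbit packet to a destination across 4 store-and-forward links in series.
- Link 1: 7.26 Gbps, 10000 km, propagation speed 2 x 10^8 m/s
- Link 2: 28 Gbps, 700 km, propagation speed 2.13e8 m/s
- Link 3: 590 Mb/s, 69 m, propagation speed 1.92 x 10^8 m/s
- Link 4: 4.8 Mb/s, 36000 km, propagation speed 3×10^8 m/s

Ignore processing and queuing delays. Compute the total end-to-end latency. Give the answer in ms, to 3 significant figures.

188 ms

L = 70000 bits.
Transmission delays (L/R per hop): 0.00964187, 0.0025, 0.118644, 14.5833 ms; sum = 14.7141 ms.
Propagation delays (d/s per hop): 50, 3.28638, 0.000359375, 120 ms; sum = 173.287 ms.
End-to-end = 188 ms.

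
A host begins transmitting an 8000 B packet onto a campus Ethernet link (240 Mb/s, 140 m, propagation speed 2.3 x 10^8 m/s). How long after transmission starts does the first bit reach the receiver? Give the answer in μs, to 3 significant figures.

0.609 μs

First bit experiences only propagation delay: d/s = 140/2.3e+08 = 0.609 μs.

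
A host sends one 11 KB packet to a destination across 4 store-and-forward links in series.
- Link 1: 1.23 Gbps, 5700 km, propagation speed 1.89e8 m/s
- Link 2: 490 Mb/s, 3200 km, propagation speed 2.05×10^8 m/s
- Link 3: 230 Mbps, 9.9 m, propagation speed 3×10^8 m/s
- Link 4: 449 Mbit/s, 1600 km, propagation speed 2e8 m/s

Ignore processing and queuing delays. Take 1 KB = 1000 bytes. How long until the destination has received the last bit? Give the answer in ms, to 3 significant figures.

54.6 ms

L = 88000 bits.
Transmission delays (L/R per hop): 0.0715447, 0.179592, 0.382609, 0.195991 ms; sum = 0.829736 ms.
Propagation delays (d/s per hop): 30.1587, 15.6098, 3.3e-05, 8 ms; sum = 53.7685 ms.
End-to-end = 54.6 ms.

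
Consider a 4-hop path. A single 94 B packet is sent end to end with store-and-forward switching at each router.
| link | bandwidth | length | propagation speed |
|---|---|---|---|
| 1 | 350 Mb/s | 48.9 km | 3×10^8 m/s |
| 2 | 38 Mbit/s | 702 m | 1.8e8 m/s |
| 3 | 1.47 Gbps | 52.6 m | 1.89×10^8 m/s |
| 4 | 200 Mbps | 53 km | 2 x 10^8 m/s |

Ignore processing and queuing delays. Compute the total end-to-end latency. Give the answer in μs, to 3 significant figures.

L = 94 × 8 = 752 bits.
Transmission delays (L/R per hop): 2.14857, 19.7895, 0.511565, 3.76 μs; sum = 26.2096 μs.
Propagation delays (d/s per hop): 163, 3.9, 0.278307, 265 μs; sum = 432.178 μs.
End-to-end = 458 μs.

458 μs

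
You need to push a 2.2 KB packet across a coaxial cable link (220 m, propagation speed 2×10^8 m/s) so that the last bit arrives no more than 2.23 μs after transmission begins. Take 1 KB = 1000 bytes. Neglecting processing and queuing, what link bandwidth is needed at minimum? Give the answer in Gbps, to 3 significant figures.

15.6 Gbps

L = 17600 bits.
Propagation delay = 220 / 200000000 = 1.1 μs.
Transmission budget = 2.23 − 1.1 = 1.13 μs.
R ≥ L / t_tx = 17600 bits / 1.13e-06 s = 15.6 Gbps.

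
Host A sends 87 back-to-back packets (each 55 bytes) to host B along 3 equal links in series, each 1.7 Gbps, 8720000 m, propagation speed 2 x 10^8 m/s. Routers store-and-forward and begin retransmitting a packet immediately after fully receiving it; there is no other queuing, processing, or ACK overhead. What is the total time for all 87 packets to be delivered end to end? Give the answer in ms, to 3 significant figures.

131 ms

Per-hop transmission t_tx = L/R = 440/1700000000 = 0.000258824 ms.
Per-hop propagation t_prop = 8720000/200000000 = 43.6 ms.
Pipeline fill: first packet needs 3·t_tx to clear all hops; remaining 86 packets each add one t_tx.
Total = (3+87-1)·t_tx + 3·t_prop = 89·0.000258824 + 3·43.6 = 131 ms.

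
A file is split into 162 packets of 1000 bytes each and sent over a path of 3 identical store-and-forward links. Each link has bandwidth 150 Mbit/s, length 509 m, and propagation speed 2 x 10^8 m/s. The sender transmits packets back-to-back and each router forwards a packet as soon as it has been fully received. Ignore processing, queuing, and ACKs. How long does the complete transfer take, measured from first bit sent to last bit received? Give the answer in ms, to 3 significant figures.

Per-hop transmission t_tx = L/R = 8000/150000000 = 0.0533333 ms.
Per-hop propagation t_prop = 509/200000000 = 0.002545 ms.
Pipeline fill: first packet needs 3·t_tx to clear all hops; remaining 161 packets each add one t_tx.
Total = (3+162-1)·t_tx + 3·t_prop = 164·0.0533333 + 3·0.002545 = 8.75 ms.

8.75 ms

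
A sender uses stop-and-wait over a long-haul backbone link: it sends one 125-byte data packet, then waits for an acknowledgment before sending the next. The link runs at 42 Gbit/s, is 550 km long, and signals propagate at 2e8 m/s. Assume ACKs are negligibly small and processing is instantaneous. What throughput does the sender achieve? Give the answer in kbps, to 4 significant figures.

181.8 kbps

t_tx = L/R = 1000/42000000000 = 2.38095e-08 s.
t_prop = 550000/200000000 = 0.00275 s; RTT = 0.0055 s.
Cycle = t_tx + RTT = 0.00550002 s.
Throughput = L / cycle = 1000 / 0.00550002 = 181.8 kbps.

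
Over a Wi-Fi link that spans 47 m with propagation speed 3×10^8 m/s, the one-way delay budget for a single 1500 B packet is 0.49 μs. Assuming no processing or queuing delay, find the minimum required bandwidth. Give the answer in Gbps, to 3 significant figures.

36.0 Gbps

L = 12000 bits.
Propagation delay = 47 / 300000000 = 0.156667 μs.
Transmission budget = 0.49 − 0.156667 = 0.333333 μs.
R ≥ L / t_tx = 12000 bits / 3.33333e-07 s = 36.0 Gbps.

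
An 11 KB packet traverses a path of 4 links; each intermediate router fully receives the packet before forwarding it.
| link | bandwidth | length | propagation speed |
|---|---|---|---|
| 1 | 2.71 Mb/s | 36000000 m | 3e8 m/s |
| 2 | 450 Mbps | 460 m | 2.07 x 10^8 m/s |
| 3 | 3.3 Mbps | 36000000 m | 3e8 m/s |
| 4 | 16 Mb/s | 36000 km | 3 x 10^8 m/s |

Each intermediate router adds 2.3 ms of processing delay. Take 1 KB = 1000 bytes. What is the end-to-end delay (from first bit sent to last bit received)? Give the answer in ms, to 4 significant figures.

431.7 ms

L = 88000 bits.
Transmission delays (L/R per hop): 32.4723, 0.195556, 26.6667, 5.5 ms; sum = 64.8345 ms.
Propagation delays (d/s per hop): 120, 0.00222222, 120, 120 ms; sum = 360.002 ms.
Processing at 3 router(s): 3 × 2.3 ms = 6.9 ms.
End-to-end = 431.7 ms.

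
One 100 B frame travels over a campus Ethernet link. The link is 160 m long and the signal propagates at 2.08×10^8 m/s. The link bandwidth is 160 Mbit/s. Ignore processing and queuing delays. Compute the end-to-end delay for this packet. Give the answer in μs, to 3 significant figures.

L = 100 × 8 = 800 bits.
Transmission delay = L/R = 800 / 160000000 = 5 μs.
Propagation delay = d/s = 160 m / 208000000 m/s = 0.769231 μs.
Total = 5.77 μs.

5.77 μs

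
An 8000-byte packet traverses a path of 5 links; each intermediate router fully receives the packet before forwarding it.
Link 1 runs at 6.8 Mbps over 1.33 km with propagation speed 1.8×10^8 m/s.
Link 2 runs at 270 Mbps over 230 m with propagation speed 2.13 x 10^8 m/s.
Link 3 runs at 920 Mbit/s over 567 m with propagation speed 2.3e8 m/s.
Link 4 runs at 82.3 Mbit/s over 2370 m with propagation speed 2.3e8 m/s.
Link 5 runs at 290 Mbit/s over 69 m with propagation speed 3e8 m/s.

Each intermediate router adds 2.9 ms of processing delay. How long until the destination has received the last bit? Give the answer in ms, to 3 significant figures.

L = 8000 × 8 = 64000 bits.
Transmission delays (L/R per hop): 9.41176, 0.237037, 0.0695652, 0.777643, 0.22069 ms; sum = 10.7167 ms.
Propagation delays (d/s per hop): 0.00738889, 0.00107981, 0.00246522, 0.0103043, 0.00023 ms; sum = 0.0214683 ms.
Processing at 4 router(s): 4 × 2.9 ms = 11.6 ms.
End-to-end = 22.3 ms.

22.3 ms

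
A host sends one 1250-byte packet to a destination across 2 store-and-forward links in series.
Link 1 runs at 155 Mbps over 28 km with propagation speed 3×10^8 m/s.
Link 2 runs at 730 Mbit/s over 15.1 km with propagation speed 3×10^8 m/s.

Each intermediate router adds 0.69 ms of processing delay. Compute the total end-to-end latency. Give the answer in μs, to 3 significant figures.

912 μs

L = 1250 × 8 = 10000 bits.
Transmission delays (L/R per hop): 64.5161, 13.6986 μs; sum = 78.2148 μs.
Propagation delays (d/s per hop): 93.3333, 50.3333 μs; sum = 143.667 μs.
Processing at 1 router(s): 1 × 0.69 ms = 690 μs.
End-to-end = 912 μs.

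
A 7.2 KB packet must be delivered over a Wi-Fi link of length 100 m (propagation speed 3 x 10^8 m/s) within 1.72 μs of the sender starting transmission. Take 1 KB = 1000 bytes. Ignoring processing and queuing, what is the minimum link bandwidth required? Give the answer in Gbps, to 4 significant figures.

41.54 Gbps

L = 57600 bits.
Propagation delay = 100 / 300000000 = 0.333333 μs.
Transmission budget = 1.72 − 0.333333 = 1.38667 μs.
R ≥ L / t_tx = 57600 bits / 1.38667e-06 s = 41.54 Gbps.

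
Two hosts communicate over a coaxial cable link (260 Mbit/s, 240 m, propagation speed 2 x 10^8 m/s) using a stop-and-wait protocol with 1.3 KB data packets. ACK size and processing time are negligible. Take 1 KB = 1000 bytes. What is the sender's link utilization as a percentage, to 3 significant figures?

94.3 %

t_tx = L/R = 10400/260000000 = 4e-05 s.
t_prop = 240/200000000 = 1.2e-06 s; RTT = 2.4e-06 s.
Cycle = t_tx + RTT = 4.24e-05 s.
Utilization = t_tx / cycle = 4e-05/4.24e-05 = 94.3 %.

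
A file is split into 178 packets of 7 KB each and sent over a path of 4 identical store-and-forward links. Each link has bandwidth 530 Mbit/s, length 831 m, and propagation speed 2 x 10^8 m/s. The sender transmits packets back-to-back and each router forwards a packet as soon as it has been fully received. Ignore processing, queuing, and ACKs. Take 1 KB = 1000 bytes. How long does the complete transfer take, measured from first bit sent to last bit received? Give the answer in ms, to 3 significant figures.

Per-hop transmission t_tx = L/R = 56000/530000000 = 0.10566 ms.
Per-hop propagation t_prop = 831/200000000 = 0.004155 ms.
Pipeline fill: first packet needs 4·t_tx to clear all hops; remaining 177 packets each add one t_tx.
Total = (4+178-1)·t_tx + 4·t_prop = 181·0.10566 + 4·0.004155 = 19.1 ms.

19.1 ms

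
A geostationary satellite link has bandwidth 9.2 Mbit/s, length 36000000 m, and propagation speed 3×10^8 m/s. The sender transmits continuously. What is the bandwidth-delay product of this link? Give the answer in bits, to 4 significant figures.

Propagation delay = 36000000 / 300000000 = 0.12 s.
BDP = R × t_prop = 9200000 × 0.12 = 1104000 bits.

1104000 bits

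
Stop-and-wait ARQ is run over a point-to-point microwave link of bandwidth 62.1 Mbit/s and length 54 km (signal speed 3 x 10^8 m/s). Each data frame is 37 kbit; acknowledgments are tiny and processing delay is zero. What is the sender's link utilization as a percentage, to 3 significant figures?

62.3 %

t_tx = L/R = 37000/62100000 = 0.000595813 s.
t_prop = 54000/300000000 = 0.00018 s; RTT = 0.00036 s.
Cycle = t_tx + RTT = 0.000955813 s.
Utilization = t_tx / cycle = 0.000595813/0.000955813 = 62.3 %.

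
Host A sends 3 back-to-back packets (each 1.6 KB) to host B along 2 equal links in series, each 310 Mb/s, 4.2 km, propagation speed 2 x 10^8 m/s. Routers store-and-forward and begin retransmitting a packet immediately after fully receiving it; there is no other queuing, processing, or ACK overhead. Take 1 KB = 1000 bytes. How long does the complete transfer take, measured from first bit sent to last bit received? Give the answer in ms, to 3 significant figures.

Per-hop transmission t_tx = L/R = 12800/310000000 = 0.0412903 ms.
Per-hop propagation t_prop = 4200/200000000 = 0.021 ms.
Pipeline fill: first packet needs 2·t_tx to clear all hops; remaining 2 packets each add one t_tx.
Total = (2+3-1)·t_tx + 2·t_prop = 4·0.0412903 + 2·0.021 = 0.207 ms.

0.207 ms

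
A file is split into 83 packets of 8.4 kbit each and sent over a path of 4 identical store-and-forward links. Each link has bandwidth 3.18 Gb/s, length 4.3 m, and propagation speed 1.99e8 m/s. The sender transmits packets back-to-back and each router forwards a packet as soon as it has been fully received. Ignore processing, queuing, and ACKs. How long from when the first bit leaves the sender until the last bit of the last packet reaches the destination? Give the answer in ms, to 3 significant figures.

Per-hop transmission t_tx = L/R = 8400/3180000000 = 0.00264151 ms.
Per-hop propagation t_prop = 4.3/199000000 = 2.1608e-05 ms.
Pipeline fill: first packet needs 4·t_tx to clear all hops; remaining 82 packets each add one t_tx.
Total = (4+83-1)·t_tx + 4·t_prop = 86·0.00264151 + 4·2.1608e-05 = 0.227 ms.

0.227 ms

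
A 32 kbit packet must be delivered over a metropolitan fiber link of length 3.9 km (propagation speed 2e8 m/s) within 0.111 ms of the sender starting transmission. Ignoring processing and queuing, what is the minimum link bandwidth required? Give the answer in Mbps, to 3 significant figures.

350 Mbps

Propagation delay = 3900 / 200000000 = 0.0195 ms.
Transmission budget = 0.111 − 0.0195 = 0.0915 ms.
R ≥ L / t_tx = 32000 bits / 9.15e-05 s = 350 Mbps.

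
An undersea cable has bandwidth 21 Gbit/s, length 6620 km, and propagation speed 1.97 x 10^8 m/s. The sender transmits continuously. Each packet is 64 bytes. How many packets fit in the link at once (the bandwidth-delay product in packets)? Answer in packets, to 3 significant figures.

1380000 packets

Propagation delay = 6620000 / 197000000 = 0.0336041 s.
BDP = R × t_prop = 21000000000 × 0.0336041 = 705685000 bits.
In packets of 512 bits: 1380000 packets.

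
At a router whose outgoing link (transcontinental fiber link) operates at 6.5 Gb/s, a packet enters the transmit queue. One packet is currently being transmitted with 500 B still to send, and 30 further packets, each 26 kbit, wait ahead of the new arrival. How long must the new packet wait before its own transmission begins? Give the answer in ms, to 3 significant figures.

0.121 ms

Each queued packet: L/R = 26000/6500000000 = 0.004 ms.
30 queued → 0.12 ms.
Plus remaining 4000 bits of current packet: 0.000615385 ms.
Queuing delay = 0.121 ms.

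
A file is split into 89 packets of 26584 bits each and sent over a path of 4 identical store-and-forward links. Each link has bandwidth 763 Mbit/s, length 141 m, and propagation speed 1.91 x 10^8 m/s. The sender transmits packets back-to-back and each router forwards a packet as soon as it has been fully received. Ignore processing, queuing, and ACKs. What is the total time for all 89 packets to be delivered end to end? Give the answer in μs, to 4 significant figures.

3208 μs

Per-hop transmission t_tx = L/R = 26584/763000000 = 34.8414 μs.
Per-hop propagation t_prop = 141/191000000 = 0.73822 μs.
Pipeline fill: first packet needs 4·t_tx to clear all hops; remaining 88 packets each add one t_tx.
Total = (4+89-1)·t_tx + 4·t_prop = 92·34.8414 + 4·0.73822 = 3208 μs.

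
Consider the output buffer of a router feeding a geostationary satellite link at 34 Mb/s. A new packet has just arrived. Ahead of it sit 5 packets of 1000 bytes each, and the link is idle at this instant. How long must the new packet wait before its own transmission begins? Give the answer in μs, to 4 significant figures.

1176 μs

Each queued packet: L/R = 8000/34000000 = 235.294 μs.
5 queued → 1176.47 μs.
Queuing delay = 1176 μs.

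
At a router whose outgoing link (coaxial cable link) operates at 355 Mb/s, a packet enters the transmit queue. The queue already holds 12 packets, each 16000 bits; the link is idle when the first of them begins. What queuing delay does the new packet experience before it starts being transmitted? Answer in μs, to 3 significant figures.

541 μs

Each queued packet: L/R = 16000/355000000 = 45.0704 μs.
12 queued → 540.845 μs.
Queuing delay = 541 μs.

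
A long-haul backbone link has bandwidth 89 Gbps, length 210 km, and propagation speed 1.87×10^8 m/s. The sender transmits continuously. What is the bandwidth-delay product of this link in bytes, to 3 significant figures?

Propagation delay = 210000 / 187000000 = 0.00112299 s.
BDP = R × t_prop = 89000000000 × 0.00112299 = 99946500 bits.
In bytes: 99946500/8 = 12500000 bytes.

12500000 bytes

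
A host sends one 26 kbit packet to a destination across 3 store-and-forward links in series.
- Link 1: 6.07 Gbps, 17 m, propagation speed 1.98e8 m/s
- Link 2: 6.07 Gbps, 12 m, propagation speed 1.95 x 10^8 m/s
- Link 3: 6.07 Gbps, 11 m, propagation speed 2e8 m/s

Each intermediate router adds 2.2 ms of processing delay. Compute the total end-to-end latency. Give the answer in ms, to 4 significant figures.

L = 26000 bits.
Transmission delay per hop = L/R = 26000/6070000000 = 0.00428336 ms; 3 hops → 0.0128501 ms.
Propagation delays (d/s per hop): 8.58586e-05, 6.15385e-05, 5.5e-05 ms; sum = 0.000202397 ms.
Processing at 2 router(s): 2 × 2.2 ms = 4.4 ms.
End-to-end = 4.413 ms.

4.413 ms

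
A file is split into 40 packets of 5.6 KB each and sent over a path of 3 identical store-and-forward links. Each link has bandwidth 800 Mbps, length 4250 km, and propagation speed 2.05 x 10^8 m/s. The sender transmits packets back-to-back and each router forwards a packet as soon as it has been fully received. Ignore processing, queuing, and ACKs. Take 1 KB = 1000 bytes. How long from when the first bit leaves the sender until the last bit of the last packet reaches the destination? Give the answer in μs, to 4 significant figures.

64550 μs

Per-hop transmission t_tx = L/R = 44800/800000000 = 56 μs.
Per-hop propagation t_prop = 4250000/2.05e+08 = 20731.7 μs.
Pipeline fill: first packet needs 3·t_tx to clear all hops; remaining 39 packets each add one t_tx.
Total = (3+40-1)·t_tx + 3·t_prop = 42·56 + 3·20731.7 = 64550 μs.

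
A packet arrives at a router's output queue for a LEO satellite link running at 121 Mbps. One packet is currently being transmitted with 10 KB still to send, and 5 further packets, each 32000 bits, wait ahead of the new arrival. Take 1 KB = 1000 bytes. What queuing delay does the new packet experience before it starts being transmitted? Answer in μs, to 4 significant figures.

1983 μs

Each queued packet: L/R = 32000/121000000 = 264.463 μs.
5 queued → 1322.31 μs.
Plus remaining 80000 bits of current packet: 661.157 μs.
Queuing delay = 1983 μs.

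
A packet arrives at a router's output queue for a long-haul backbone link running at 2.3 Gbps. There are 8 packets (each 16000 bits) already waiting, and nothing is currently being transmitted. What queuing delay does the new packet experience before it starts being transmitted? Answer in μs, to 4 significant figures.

Each queued packet: L/R = 16000/2300000000 = 6.95652 μs.
8 queued → 55.6522 μs.
Queuing delay = 55.65 μs.

55.65 μs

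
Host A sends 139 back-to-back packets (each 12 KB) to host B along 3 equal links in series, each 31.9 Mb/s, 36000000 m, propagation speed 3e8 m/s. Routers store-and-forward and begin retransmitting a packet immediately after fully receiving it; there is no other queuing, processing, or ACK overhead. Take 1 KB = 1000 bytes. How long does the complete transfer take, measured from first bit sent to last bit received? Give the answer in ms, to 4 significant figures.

784.3 ms

Per-hop transmission t_tx = L/R = 96000/31900000 = 3.0094 ms.
Per-hop propagation t_prop = 36000000/300000000 = 120 ms.
Pipeline fill: first packet needs 3·t_tx to clear all hops; remaining 138 packets each add one t_tx.
Total = (3+139-1)·t_tx + 3·t_prop = 141·3.0094 + 3·120 = 784.3 ms.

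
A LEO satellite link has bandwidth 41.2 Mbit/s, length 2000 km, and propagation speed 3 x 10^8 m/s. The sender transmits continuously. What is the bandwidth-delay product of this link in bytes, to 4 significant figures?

34330 bytes

Propagation delay = 2000000 / 300000000 = 0.00666667 s.
BDP = R × t_prop = 41200000 × 0.00666667 = 274667 bits.
In bytes: 274667/8 = 34330 bytes.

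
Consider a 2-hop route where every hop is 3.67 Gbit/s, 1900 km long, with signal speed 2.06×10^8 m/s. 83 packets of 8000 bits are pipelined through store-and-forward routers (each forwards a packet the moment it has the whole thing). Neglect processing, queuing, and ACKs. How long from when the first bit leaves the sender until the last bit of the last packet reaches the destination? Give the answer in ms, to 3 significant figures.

Per-hop transmission t_tx = L/R = 8000/3670000000 = 0.00217984 ms.
Per-hop propagation t_prop = 1900000/206000000 = 9.2233 ms.
Pipeline fill: first packet needs 2·t_tx to clear all hops; remaining 82 packets each add one t_tx.
Total = (2+83-1)·t_tx + 2·t_prop = 84·0.00217984 + 2·9.2233 = 18.6 ms.

18.6 ms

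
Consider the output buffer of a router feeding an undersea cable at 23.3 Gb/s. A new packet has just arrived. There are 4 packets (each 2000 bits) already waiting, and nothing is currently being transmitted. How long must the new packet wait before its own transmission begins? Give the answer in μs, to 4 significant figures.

0.3433 μs

Each queued packet: L/R = 2000/23300000000 = 0.0858369 μs.
4 queued → 0.343348 μs.
Queuing delay = 0.3433 μs.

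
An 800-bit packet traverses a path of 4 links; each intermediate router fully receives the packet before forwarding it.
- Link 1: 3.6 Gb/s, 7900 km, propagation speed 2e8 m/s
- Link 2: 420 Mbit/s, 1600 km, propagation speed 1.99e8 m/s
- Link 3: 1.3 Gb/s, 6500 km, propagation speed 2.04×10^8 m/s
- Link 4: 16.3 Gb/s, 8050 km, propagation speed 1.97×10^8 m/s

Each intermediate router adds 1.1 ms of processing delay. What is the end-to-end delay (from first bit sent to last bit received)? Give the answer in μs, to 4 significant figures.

123600 μs

Transmission delays (L/R per hop): 0.222222, 1.90476, 0.615385, 0.0490798 μs; sum = 2.79145 μs.
Propagation delays (d/s per hop): 39500, 8040.2, 31862.7, 40862.9 μs; sum = 120266 μs.
Processing at 3 router(s): 3 × 1.1 ms = 3300 μs.
End-to-end = 123600 μs.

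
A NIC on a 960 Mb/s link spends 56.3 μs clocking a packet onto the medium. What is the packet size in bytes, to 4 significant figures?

6756 bytes

L = R × t_tx = 960000000 b/s × 5.63e-05 s = 54048 bits.
In bytes: 54048 / 8 = 6756 bytes.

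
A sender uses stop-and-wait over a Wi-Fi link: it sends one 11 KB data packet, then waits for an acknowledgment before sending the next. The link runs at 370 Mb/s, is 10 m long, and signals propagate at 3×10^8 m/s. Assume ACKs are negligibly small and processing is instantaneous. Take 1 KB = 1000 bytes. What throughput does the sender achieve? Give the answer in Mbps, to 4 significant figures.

369.9 Mbps

t_tx = L/R = 88000/370000000 = 0.000237838 s.
t_prop = 10/300000000 = 3.33333e-08 s; RTT = 6.66667e-08 s.
Cycle = t_tx + RTT = 0.000237905 s.
Throughput = L / cycle = 88000 / 0.000237905 = 369.9 Mbps.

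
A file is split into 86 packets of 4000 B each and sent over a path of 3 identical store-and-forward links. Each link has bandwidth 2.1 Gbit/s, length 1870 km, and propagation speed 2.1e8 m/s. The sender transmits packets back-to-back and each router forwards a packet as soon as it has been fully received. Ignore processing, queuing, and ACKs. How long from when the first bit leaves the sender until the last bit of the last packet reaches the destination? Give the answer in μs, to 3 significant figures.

28100 μs

Per-hop transmission t_tx = L/R = 32000/2100000000 = 15.2381 μs.
Per-hop propagation t_prop = 1870000/210000000 = 8904.76 μs.
Pipeline fill: first packet needs 3·t_tx to clear all hops; remaining 85 packets each add one t_tx.
Total = (3+86-1)·t_tx + 3·t_prop = 88·15.2381 + 3·8904.76 = 28100 μs.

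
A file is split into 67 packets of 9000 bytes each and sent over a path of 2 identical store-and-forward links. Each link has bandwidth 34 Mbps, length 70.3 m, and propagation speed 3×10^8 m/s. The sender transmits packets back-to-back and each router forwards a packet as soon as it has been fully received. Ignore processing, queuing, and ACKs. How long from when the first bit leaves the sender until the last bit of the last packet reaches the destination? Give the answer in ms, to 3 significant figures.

Per-hop transmission t_tx = L/R = 72000/34000000 = 2.11765 ms.
Per-hop propagation t_prop = 70.3/300000000 = 0.000234333 ms.
Pipeline fill: first packet needs 2·t_tx to clear all hops; remaining 66 packets each add one t_tx.
Total = (2+67-1)·t_tx + 2·t_prop = 68·2.11765 + 2·0.000234333 = 144 ms.

144 ms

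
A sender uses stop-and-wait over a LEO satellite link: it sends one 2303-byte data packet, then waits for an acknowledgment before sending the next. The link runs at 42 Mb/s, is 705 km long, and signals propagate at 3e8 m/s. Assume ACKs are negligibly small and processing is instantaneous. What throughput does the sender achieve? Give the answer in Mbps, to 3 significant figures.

t_tx = L/R = 18424/42000000 = 0.000438667 s.
t_prop = 705000/300000000 = 0.00235 s; RTT = 0.0047 s.
Cycle = t_tx + RTT = 0.00513867 s.
Throughput = L / cycle = 18424 / 0.00513867 = 3.59 Mbps.

3.59 Mbps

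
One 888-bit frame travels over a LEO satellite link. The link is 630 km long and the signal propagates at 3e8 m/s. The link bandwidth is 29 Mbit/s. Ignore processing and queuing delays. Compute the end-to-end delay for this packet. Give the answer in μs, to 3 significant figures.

2130 μs

Transmission delay = L/R = 888 / 29000000 = 30.6207 μs.
Propagation delay = d/s = 630000 m / 300000000 m/s = 2100 μs.
Total = 2130 μs.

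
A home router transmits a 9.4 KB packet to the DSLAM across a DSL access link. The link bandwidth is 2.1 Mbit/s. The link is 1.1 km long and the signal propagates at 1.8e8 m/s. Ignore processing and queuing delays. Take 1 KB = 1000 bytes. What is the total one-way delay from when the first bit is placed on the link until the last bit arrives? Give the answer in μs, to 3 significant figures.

L = 75200 bits.
Transmission delay = L/R = 75200 / 2100000 = 35809.5 μs.
Propagation delay = d/s = 1100 m / 180000000 m/s = 6.11111 μs.
Total = 35800 μs.

35800 μs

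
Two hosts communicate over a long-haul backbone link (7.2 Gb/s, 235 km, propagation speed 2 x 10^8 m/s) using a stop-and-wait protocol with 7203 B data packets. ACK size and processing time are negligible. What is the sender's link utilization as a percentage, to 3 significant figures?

0.339 %

t_tx = L/R = 57624/7200000000 = 8.00333e-06 s.
t_prop = 235000/200000000 = 0.001175 s; RTT = 0.00235 s.
Cycle = t_tx + RTT = 0.002358 s.
Utilization = t_tx / cycle = 8.00333e-06/0.002358 = 0.339 %.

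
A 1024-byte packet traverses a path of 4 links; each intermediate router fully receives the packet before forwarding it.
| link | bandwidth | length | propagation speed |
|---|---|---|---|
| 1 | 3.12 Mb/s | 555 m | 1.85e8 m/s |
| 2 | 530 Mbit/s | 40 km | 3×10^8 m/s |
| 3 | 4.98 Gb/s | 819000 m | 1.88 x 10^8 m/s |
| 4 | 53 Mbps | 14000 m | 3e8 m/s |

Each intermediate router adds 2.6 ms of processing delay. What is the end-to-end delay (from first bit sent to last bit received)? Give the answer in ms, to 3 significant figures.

L = 1024 × 8 = 8192 bits.
Transmission delays (L/R per hop): 2.62564, 0.0154566, 0.00164498, 0.154566 ms; sum = 2.79731 ms.
Propagation delays (d/s per hop): 0.003, 0.133333, 4.35638, 0.0466667 ms; sum = 4.53938 ms.
Processing at 3 router(s): 3 × 2.6 ms = 7.8 ms.
End-to-end = 15.1 ms.

15.1 ms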